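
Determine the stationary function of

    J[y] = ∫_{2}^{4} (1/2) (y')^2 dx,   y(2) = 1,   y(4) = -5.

The Lagrangian is L = (1/2) (y')^2.
Compute ∂L/∂y = 0, ∂L/∂y' = y'.
The Euler-Lagrange equation d/dx(∂L/∂y') − ∂L/∂y = 0 reduces to
    y'' = 0.
Its general solution is
    y(x) = A x + B,
with A, B fixed by the endpoint conditions.
Applying the endpoint conditions y(2) = 1 and y(4) = -5: solve A·2 + B = 1 and A·4 + B = -5. Subtracting gives A(4 − 2) = -5 − 1, so A = -3, and B = 1 − A·2 = 7. Therefore
    y(x) = -3 x + 7.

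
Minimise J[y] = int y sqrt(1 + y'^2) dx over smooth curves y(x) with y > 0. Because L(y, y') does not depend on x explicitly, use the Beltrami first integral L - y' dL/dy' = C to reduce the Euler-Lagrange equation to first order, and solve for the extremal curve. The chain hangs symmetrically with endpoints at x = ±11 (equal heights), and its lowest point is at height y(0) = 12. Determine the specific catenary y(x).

The Lagrangian L(y, y') = y sqrt(1 + y'^2) has no explicit x dependence, so the Beltrami identity applies:
    L − y' ∂L/∂y' = C.
Compute ∂L/∂y' = y · y' / sqrt(1 + y'^2). Then
    L − y' ∂L/∂y'
    = y sqrt(1 + y'^2) − y · y'^2 / sqrt(1 + y'^2)
    = y (1 + y'^2 − y'^2) / sqrt(1 + y'^2)
    = y / sqrt(1 + y'^2) = C.
Squaring gives y^2 = C^2 (1 + y'^2), i.e.
    y'^2 = y^2 / C^2 − 1.
Separating variables,
    dy / sqrt(y^2 − C^2) = dx / C,
and integrating gives arccosh(y / C) = (x − a)/C, so
    y(x) = C cosh((x − a)/C),
the catenary. The constants C and a are fixed by the two endpoint conditions (and, for the hanging-chain problem, the length constraint selects C).
Now fit the given data. The endpoints x = ±11 are symmetric at equal height, so the catenary is even about its minimum: a = 0 and y(x) = C cosh(x/C). The lowest point is y(0) = C cosh(0) = C, and we are told y(0) = 12, so C = 12. Therefore
    y(x) = 12 cosh(x/12),
and at the endpoints
    y(±11) = 12 cosh(11/12).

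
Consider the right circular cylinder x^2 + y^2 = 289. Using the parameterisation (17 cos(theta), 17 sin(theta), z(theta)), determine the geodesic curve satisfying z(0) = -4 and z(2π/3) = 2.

Parameterise the cylinder of radius R = 17 as
    r(θ) = (17 cos θ, 17 sin θ, z(θ)).
The arc-length element is
    ds = sqrt(289 + (dz/dθ)^2) dθ,
so the Lagrangian is L = sqrt(289 + z'^2).
L depends on z' only, not on z or θ, so ∂L/∂z = 0 and
    ∂L/∂z' = z' / sqrt(289 + z'^2).
The Euler-Lagrange equation gives
    d/dθ( z' / sqrt(289 + z'^2) ) = 0,
so z' is constant. Integrating once:
    z(θ) = a θ + b,
a helix on the cylinder (a straight line when the cylinder is unrolled). The constants a, b are determined by the endpoint conditions.
With endpoint conditions z(0) = -4 and z(2π/3) = 2: from z(0) = b we get b = -4, and a·2π/3 + -4 = 2 gives a = 9/π, so
    z(θ) = (9/π) θ − 4.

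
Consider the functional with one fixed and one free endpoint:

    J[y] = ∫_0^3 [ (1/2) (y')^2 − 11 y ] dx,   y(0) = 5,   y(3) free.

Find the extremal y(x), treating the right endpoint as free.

The Lagrangian L = (1/2) (y')^2 − 11 y gives
    ∂L/∂y = −11,   ∂L/∂y' = y'.
Euler-Lagrange: d/dx(y') − (−11) = 0, i.e. y'' + 11 = 0, so
    y(x) = −(11/2) x^2 + C1 x + C2.
Fixed left endpoint y(0) = 5 ⇒ C2 = 5.
The right endpoint x = 3 is free, so the natural (transversality) condition is ∂L/∂y' |_{x=3} = 0, i.e. y'(3) = 0.
Compute y'(x) = −11 x + C1, so y'(3) = −33 + C1 = 0 ⇒ C1 = 33.
Therefore the extremal is
    y(x) = −(11/2) x^2 + 33 x + 5.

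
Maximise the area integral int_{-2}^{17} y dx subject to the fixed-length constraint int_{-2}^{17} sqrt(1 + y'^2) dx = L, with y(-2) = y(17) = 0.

Set up the augmented Lagrangian using a multiplier λ for the length constraint:
    F(y, y') = y − λ sqrt(1 + y'^2).
F has no explicit x dependence, so the Beltrami identity yields a first integral
    F − y' ∂F/∂y' = C.
Compute ∂F/∂y' = −λ y' / sqrt(1 + y'^2). Then
    y − λ sqrt(1 + y'^2) + λ y'^2 / sqrt(1 + y'^2) = C
    ⇒  y − λ / sqrt(1 + y'^2) = C.
Solving for y' and integrating gives
    (x − a)^2 + (y − b)^2 = λ^2,
a circular arc of radius λ. The constants a, b are determined by the endpoint conditions y(-2) = y(17) = 0, and λ is fixed implicitly by the length constraint
    ∫_{-2}^{17} sqrt(1 + y'^2) dx = L.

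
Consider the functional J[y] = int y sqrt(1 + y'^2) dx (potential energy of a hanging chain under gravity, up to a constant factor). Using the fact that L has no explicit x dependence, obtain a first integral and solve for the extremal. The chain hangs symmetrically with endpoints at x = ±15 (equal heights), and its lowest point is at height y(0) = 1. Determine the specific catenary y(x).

The Lagrangian L(y, y') = y sqrt(1 + y'^2) has no explicit x dependence, so the Beltrami identity applies:
    L − y' ∂L/∂y' = C.
Compute ∂L/∂y' = y · y' / sqrt(1 + y'^2). Then
    L − y' ∂L/∂y'
    = y sqrt(1 + y'^2) − y · y'^2 / sqrt(1 + y'^2)
    = y (1 + y'^2 − y'^2) / sqrt(1 + y'^2)
    = y / sqrt(1 + y'^2) = C.
Squaring gives y^2 = C^2 (1 + y'^2), i.e.
    y'^2 = y^2 / C^2 − 1.
Separating variables,
    dy / sqrt(y^2 − C^2) = dx / C,
and integrating gives arccosh(y / C) = (x − a)/C, so
    y(x) = C cosh((x − a)/C),
the catenary. The constants C and a are fixed by the two endpoint conditions (and, for the hanging-chain problem, the length constraint selects C).
Now fit the given data. The endpoints x = ±15 are symmetric at equal height, so the catenary is even about its minimum: a = 0 and y(x) = C cosh(x/C). The lowest point is y(0) = C cosh(0) = C, and we are told y(0) = 1, so C = 1. Therefore
    y(x) = cosh(x),
and at the endpoints
    y(±15) = cosh(15).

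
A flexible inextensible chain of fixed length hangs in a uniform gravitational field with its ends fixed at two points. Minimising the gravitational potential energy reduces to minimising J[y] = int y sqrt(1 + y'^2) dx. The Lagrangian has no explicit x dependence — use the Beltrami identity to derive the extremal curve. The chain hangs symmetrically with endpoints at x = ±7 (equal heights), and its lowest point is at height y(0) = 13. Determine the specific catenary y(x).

The Lagrangian L(y, y') = y sqrt(1 + y'^2) has no explicit x dependence, so the Beltrami identity applies:
    L − y' ∂L/∂y' = C.
Compute ∂L/∂y' = y · y' / sqrt(1 + y'^2). Then
    L − y' ∂L/∂y'
    = y sqrt(1 + y'^2) − y · y'^2 / sqrt(1 + y'^2)
    = y (1 + y'^2 − y'^2) / sqrt(1 + y'^2)
    = y / sqrt(1 + y'^2) = C.
Squaring gives y^2 = C^2 (1 + y'^2), i.e.
    y'^2 = y^2 / C^2 − 1.
Separating variables,
    dy / sqrt(y^2 − C^2) = dx / C,
and integrating gives arccosh(y / C) = (x − a)/C, so
    y(x) = C cosh((x − a)/C),
the catenary. The constants C and a are fixed by the two endpoint conditions (and, for the hanging-chain problem, the length constraint selects C).
Now fit the given data. The endpoints x = ±7 are symmetric at equal height, so the catenary is even about its minimum: a = 0 and y(x) = C cosh(x/C). The lowest point is y(0) = C cosh(0) = C, and we are told y(0) = 13, so C = 13. Therefore
    y(x) = 13 cosh(x/13),
and at the endpoints
    y(±7) = 13 cosh(7/13).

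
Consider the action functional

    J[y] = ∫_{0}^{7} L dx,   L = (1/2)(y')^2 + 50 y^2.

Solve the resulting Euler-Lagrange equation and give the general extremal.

The Lagrangian is L = (1/2)(y')^2 + 50 y^2.
∂L/∂y = 100y.
∂L/∂y' = y'.
The Euler-Lagrange equation d/dx(∂L/∂y') − ∂L/∂y = 0 becomes:
    y'' - 100 y = 0
General solution: y(x) = A e^(10x) + B e^(-10x), where A and B are arbitrary constants fixed by the endpoint conditions.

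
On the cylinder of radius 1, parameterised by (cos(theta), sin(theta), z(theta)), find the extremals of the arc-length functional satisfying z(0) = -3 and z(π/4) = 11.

Parameterise the cylinder of radius R = 1 as
    r(θ) = (cos θ, sin θ, z(θ)).
The arc-length element is
    ds = sqrt(1 + (dz/dθ)^2) dθ,
so the Lagrangian is L = sqrt(1 + z'^2).
L depends on z' only, not on z or θ, so ∂L/∂z = 0 and
    ∂L/∂z' = z' / sqrt(1 + z'^2).
The Euler-Lagrange equation gives
    d/dθ( z' / sqrt(1 + z'^2) ) = 0,
so z' is constant. Integrating once:
    z(θ) = a θ + b,
a helix on the cylinder (a straight line when the cylinder is unrolled). The constants a, b are determined by the endpoint conditions.
With endpoint conditions z(0) = -3 and z(π/4) = 11: from z(0) = b we get b = -3, and a·π/4 + -3 = 11 gives a = 56/π, so
    z(θ) = (56/π) θ − 3.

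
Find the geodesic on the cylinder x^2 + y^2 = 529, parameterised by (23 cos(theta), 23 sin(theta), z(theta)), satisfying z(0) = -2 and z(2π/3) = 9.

Parameterise the cylinder of radius R = 23 as
    r(θ) = (23 cos θ, 23 sin θ, z(θ)).
The arc-length element is
    ds = sqrt(529 + (dz/dθ)^2) dθ,
so the Lagrangian is L = sqrt(529 + z'^2).
L depends on z' only, not on z or θ, so ∂L/∂z = 0 and
    ∂L/∂z' = z' / sqrt(529 + z'^2).
The Euler-Lagrange equation gives
    d/dθ( z' / sqrt(529 + z'^2) ) = 0,
so z' is constant. Integrating once:
    z(θ) = a θ + b,
a helix on the cylinder (a straight line when the cylinder is unrolled). The constants a, b are determined by the endpoint conditions.
With endpoint conditions z(0) = -2 and z(2π/3) = 9: from z(0) = b we get b = -2, and a·2π/3 + -2 = 9 gives a = 33/(2π), so
    z(θ) = (33/(2π)) θ − 2.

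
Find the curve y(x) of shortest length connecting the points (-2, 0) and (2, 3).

Arc-length functional: J[y] = ∫ sqrt(1 + (y')^2) dx.
Lagrangian L = sqrt(1 + (y')^2) has no explicit y dependence, so ∂L/∂y = 0 and the Euler-Lagrange equation gives
    d/dx( y' / sqrt(1 + (y')^2) ) = 0  ⇒  y' / sqrt(1 + (y')^2) = const.
Hence y' is constant, so y(x) is affine.
Fitting the endpoints (-2, 0) and (2, 3):
    slope m = (3 − 0) / (2 − (-2)) = 3/4,
    intercept c = 0 − m·(-2) = 3/2.
Extremal: y(x) = (3/4) x + 3/2.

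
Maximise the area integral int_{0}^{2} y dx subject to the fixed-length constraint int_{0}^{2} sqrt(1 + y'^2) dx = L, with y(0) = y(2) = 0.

Set up the augmented Lagrangian using a multiplier λ for the length constraint:
    F(y, y') = y − λ sqrt(1 + y'^2).
F has no explicit x dependence, so the Beltrami identity yields a first integral
    F − y' ∂F/∂y' = C.
Compute ∂F/∂y' = −λ y' / sqrt(1 + y'^2). Then
    y − λ sqrt(1 + y'^2) + λ y'^2 / sqrt(1 + y'^2) = C
    ⇒  y − λ / sqrt(1 + y'^2) = C.
Solving for y' and integrating gives
    (x − a)^2 + (y − b)^2 = λ^2,
a circular arc of radius λ. The constants a, b are determined by the endpoint conditions y(0) = y(2) = 0, and λ is fixed implicitly by the length constraint
    ∫_{0}^{2} sqrt(1 + y'^2) dx = L.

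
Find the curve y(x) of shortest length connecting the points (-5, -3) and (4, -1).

Arc-length functional: J[y] = ∫ sqrt(1 + (y')^2) dx.
Lagrangian L = sqrt(1 + (y')^2) has no explicit y dependence, so ∂L/∂y = 0 and the Euler-Lagrange equation gives
    d/dx( y' / sqrt(1 + (y')^2) ) = 0  ⇒  y' / sqrt(1 + (y')^2) = const.
Hence y' is constant, so y(x) is affine.
Fitting the endpoints (-5, -3) and (4, -1):
    slope m = ((-1) − (-3)) / (4 − (-5)) = 2/9,
    intercept c = (-3) − m·(-5) = -17/9.
Extremal: y(x) = (2/9) x - 17/9.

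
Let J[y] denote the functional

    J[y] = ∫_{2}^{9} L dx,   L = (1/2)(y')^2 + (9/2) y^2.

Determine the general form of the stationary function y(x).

The Lagrangian is L = (1/2)(y')^2 + (9/2) y^2.
∂L/∂y = 9y.
∂L/∂y' = y'.
The Euler-Lagrange equation d/dx(∂L/∂y') − ∂L/∂y = 0 becomes:
    y'' - 9 y = 0
General solution: y(x) = A e^(3x) + B e^(-3x), where A and B are arbitrary constants fixed by the endpoint conditions.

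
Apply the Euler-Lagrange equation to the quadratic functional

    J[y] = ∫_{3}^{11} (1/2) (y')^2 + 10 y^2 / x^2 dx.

The Lagrangian is L = (1/2) (y')^2 + 10 y^2 / x^2.
Compute ∂L/∂y = 20y/x^2, ∂L/∂y' = y'.
The Euler-Lagrange equation d/dx(∂L/∂y') − ∂L/∂y = 0 reduces to
    y'' − 20/x^2 · y = 0  (x > 0).
Its general solution is
    y(x) = A x^5 + B x^(-4),
with A, B fixed by the endpoint conditions.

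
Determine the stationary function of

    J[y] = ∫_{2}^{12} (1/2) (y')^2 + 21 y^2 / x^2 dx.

The Lagrangian is L = (1/2) (y')^2 + 21 y^2 / x^2.
Compute ∂L/∂y = 42y/x^2, ∂L/∂y' = y'.
The Euler-Lagrange equation d/dx(∂L/∂y') − ∂L/∂y = 0 reduces to
    y'' − 42/x^2 · y = 0  (x > 0).
Its general solution is
    y(x) = A x^7 + B x^(-6),
with A, B fixed by the endpoint conditions.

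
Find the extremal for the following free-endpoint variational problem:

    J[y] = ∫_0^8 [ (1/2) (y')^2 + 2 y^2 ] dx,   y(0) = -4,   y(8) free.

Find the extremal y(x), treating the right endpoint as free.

The Lagrangian L = (1/2) (y')^2 + 2 y^2 gives
    ∂L/∂y = 4 y,   ∂L/∂y' = y'.
Euler-Lagrange: y'' − 4 y = 0.
With k = 2, the general solution is
    y(x) = A cosh(2 x) + B sinh(2 x).
Fixed left endpoint y(0) = -4 ⇒ A = -4.
The right endpoint x = 8 is free, so the natural (transversality) condition is ∂L/∂y' |_{x=8} = 0, i.e. y'(8) = 0.
Compute y'(x) = A k sinh(k x) + B k cosh(k x), so
    y'(8) = A k sinh(k·8) + B k cosh(k·8) = 0
    ⇒ B = −A tanh(k·8) = 4 tanh(2·8).
Therefore the extremal is
    y(x) = −4 cosh(2 x) + 4 tanh(2·8) sinh(2 x).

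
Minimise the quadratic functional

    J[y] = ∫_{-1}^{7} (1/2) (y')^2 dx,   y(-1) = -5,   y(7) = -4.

The Lagrangian is L = (1/2) (y')^2.
Compute ∂L/∂y = 0, ∂L/∂y' = y'.
The Euler-Lagrange equation d/dx(∂L/∂y') − ∂L/∂y = 0 reduces to
    y'' = 0.
Its general solution is
    y(x) = A x + B,
with A, B fixed by the endpoint conditions.
Applying the endpoint conditions y(-1) = -5 and y(7) = -4: solve A·-1 + B = -5 and A·7 + B = -4. Subtracting gives A(7 − -1) = -4 − -5, so A = 1/8, and B = -5 − A·-1 = -39/8. Therefore
    y(x) = (1/8) x - 39/8.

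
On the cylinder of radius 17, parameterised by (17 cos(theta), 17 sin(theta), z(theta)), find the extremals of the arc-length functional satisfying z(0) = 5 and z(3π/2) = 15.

Parameterise the cylinder of radius R = 17 as
    r(θ) = (17 cos θ, 17 sin θ, z(θ)).
The arc-length element is
    ds = sqrt(289 + (dz/dθ)^2) dθ,
so the Lagrangian is L = sqrt(289 + z'^2).
L depends on z' only, not on z or θ, so ∂L/∂z = 0 and
    ∂L/∂z' = z' / sqrt(289 + z'^2).
The Euler-Lagrange equation gives
    d/dθ( z' / sqrt(289 + z'^2) ) = 0,
so z' is constant. Integrating once:
    z(θ) = a θ + b,
a helix on the cylinder (a straight line when the cylinder is unrolled). The constants a, b are determined by the endpoint conditions.
With endpoint conditions z(0) = 5 and z(3π/2) = 15: from z(0) = b we get b = 5, and a·3π/2 + 5 = 15 gives a = 20/(3π), so
    z(θ) = (20/(3π)) θ + 5.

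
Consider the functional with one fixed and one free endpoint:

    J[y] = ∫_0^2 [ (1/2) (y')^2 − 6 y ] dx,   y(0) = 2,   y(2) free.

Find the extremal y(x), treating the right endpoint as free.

The Lagrangian L = (1/2) (y')^2 − 6 y gives
    ∂L/∂y = −6,   ∂L/∂y' = y'.
Euler-Lagrange: d/dx(y') − (−6) = 0, i.e. y'' + 6 = 0, so
    y(x) = −(6/2) x^2 + C1 x + C2.
Fixed left endpoint y(0) = 2 ⇒ C2 = 2.
The right endpoint x = 2 is free, so the natural (transversality) condition is ∂L/∂y' |_{x=2} = 0, i.e. y'(2) = 0.
Compute y'(x) = −6 x + C1, so y'(2) = −12 + C1 = 0 ⇒ C1 = 12.
Therefore the extremal is
    y(x) = −3 x^2 + 12 x + 2.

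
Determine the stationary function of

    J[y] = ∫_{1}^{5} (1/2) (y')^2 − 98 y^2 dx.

The Lagrangian is L = (1/2) (y')^2 − 98 y^2.
Compute ∂L/∂y = -196y, ∂L/∂y' = y'.
The Euler-Lagrange equation d/dx(∂L/∂y') − ∂L/∂y = 0 reduces to
    y'' + 196 y = 0.
Its general solution is
    y(x) = A sin(14x) + B cos(14x),
with A, B fixed by the endpoint conditions.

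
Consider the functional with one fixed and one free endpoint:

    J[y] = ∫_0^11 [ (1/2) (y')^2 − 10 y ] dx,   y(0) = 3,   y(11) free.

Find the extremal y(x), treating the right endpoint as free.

The Lagrangian L = (1/2) (y')^2 − 10 y gives
    ∂L/∂y = −10,   ∂L/∂y' = y'.
Euler-Lagrange: d/dx(y') − (−10) = 0, i.e. y'' + 10 = 0, so
    y(x) = −(10/2) x^2 + C1 x + C2.
Fixed left endpoint y(0) = 3 ⇒ C2 = 3.
The right endpoint x = 11 is free, so the natural (transversality) condition is ∂L/∂y' |_{x=11} = 0, i.e. y'(11) = 0.
Compute y'(x) = −10 x + C1, so y'(11) = −110 + C1 = 0 ⇒ C1 = 110.
Therefore the extremal is
    y(x) = −5 x^2 + 110 x + 3.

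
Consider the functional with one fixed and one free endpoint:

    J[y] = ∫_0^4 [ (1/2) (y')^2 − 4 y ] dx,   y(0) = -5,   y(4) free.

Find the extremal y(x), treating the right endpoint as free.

The Lagrangian L = (1/2) (y')^2 − 4 y gives
    ∂L/∂y = −4,   ∂L/∂y' = y'.
Euler-Lagrange: d/dx(y') − (−4) = 0, i.e. y'' + 4 = 0, so
    y(x) = −(4/2) x^2 + C1 x + C2.
Fixed left endpoint y(0) = -5 ⇒ C2 = -5.
The right endpoint x = 4 is free, so the natural (transversality) condition is ∂L/∂y' |_{x=4} = 0, i.e. y'(4) = 0.
Compute y'(x) = −4 x + C1, so y'(4) = −16 + C1 = 0 ⇒ C1 = 16.
Therefore the extremal is
    y(x) = −2 x^2 + 16 x − 5.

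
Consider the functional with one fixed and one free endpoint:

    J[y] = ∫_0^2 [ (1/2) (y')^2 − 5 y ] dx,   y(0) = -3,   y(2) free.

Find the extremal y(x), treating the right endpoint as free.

The Lagrangian L = (1/2) (y')^2 − 5 y gives
    ∂L/∂y = −5,   ∂L/∂y' = y'.
Euler-Lagrange: d/dx(y') − (−5) = 0, i.e. y'' + 5 = 0, so
    y(x) = −(5/2) x^2 + C1 x + C2.
Fixed left endpoint y(0) = -3 ⇒ C2 = -3.
The right endpoint x = 2 is free, so the natural (transversality) condition is ∂L/∂y' |_{x=2} = 0, i.e. y'(2) = 0.
Compute y'(x) = −5 x + C1, so y'(2) = −10 + C1 = 0 ⇒ C1 = 10.
Therefore the extremal is
    y(x) = −(5/2) x^2 + 10 x − 3.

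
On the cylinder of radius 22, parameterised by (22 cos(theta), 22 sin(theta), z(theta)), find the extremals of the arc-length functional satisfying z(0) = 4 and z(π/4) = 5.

Parameterise the cylinder of radius R = 22 as
    r(θ) = (22 cos θ, 22 sin θ, z(θ)).
The arc-length element is
    ds = sqrt(484 + (dz/dθ)^2) dθ,
so the Lagrangian is L = sqrt(484 + z'^2).
L depends on z' only, not on z or θ, so ∂L/∂z = 0 and
    ∂L/∂z' = z' / sqrt(484 + z'^2).
The Euler-Lagrange equation gives
    d/dθ( z' / sqrt(484 + z'^2) ) = 0,
so z' is constant. Integrating once:
    z(θ) = a θ + b,
a helix on the cylinder (a straight line when the cylinder is unrolled). The constants a, b are determined by the endpoint conditions.
With endpoint conditions z(0) = 4 and z(π/4) = 5: from z(0) = b we get b = 4, and a·π/4 + 4 = 5 gives a = 4/π, so
    z(θ) = (4/π) θ + 4.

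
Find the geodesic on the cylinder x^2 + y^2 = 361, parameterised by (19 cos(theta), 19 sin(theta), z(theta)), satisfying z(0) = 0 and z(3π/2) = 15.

Parameterise the cylinder of radius R = 19 as
    r(θ) = (19 cos θ, 19 sin θ, z(θ)).
The arc-length element is
    ds = sqrt(361 + (dz/dθ)^2) dθ,
so the Lagrangian is L = sqrt(361 + z'^2).
L depends on z' only, not on z or θ, so ∂L/∂z = 0 and
    ∂L/∂z' = z' / sqrt(361 + z'^2).
The Euler-Lagrange equation gives
    d/dθ( z' / sqrt(361 + z'^2) ) = 0,
so z' is constant. Integrating once:
    z(θ) = a θ + b,
a helix on the cylinder (a straight line when the cylinder is unrolled). The constants a, b are determined by the endpoint conditions.
With endpoint conditions z(0) = 0 and z(3π/2) = 15: from z(0) = b we get b = 0, and a·3π/2 + 0 = 15 gives a = 10/π, so
    z(θ) = (10/π) θ.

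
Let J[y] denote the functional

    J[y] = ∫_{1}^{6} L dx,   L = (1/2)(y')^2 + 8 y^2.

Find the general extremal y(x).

The Lagrangian is L = (1/2)(y')^2 + 8 y^2.
∂L/∂y = 16y.
∂L/∂y' = y'.
The Euler-Lagrange equation d/dx(∂L/∂y') − ∂L/∂y = 0 becomes:
    y'' - 16 y = 0
General solution: y(x) = A e^(4x) + B e^(-4x), where A and B are arbitrary constants fixed by the endpoint conditions.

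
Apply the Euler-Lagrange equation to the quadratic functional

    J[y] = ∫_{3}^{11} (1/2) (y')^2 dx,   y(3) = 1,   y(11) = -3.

The Lagrangian is L = (1/2) (y')^2.
Compute ∂L/∂y = 0, ∂L/∂y' = y'.
The Euler-Lagrange equation d/dx(∂L/∂y') − ∂L/∂y = 0 reduces to
    y'' = 0.
Its general solution is
    y(x) = A x + B,
with A, B fixed by the endpoint conditions.
Applying the endpoint conditions y(3) = 1 and y(11) = -3: solve A·3 + B = 1 and A·11 + B = -3. Subtracting gives A(11 − 3) = -3 − 1, so A = -1/2, and B = 1 − A·3 = 5/2. Therefore
    y(x) = (-1/2) x + 5/2.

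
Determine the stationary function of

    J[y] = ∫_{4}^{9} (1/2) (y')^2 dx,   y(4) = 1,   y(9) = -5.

The Lagrangian is L = (1/2) (y')^2.
Compute ∂L/∂y = 0, ∂L/∂y' = y'.
The Euler-Lagrange equation d/dx(∂L/∂y') − ∂L/∂y = 0 reduces to
    y'' = 0.
Its general solution is
    y(x) = A x + B,
with A, B fixed by the endpoint conditions.
Applying the endpoint conditions y(4) = 1 and y(9) = -5: solve A·4 + B = 1 and A·9 + B = -5. Subtracting gives A(9 − 4) = -5 − 1, so A = -6/5, and B = 1 − A·4 = 29/5. Therefore
    y(x) = (-6/5) x + 29/5.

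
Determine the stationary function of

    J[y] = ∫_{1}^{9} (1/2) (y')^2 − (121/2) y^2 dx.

The Lagrangian is L = (1/2) (y')^2 − (121/2) y^2.
Compute ∂L/∂y = -121y, ∂L/∂y' = y'.
The Euler-Lagrange equation d/dx(∂L/∂y') − ∂L/∂y = 0 reduces to
    y'' + 121 y = 0.
Its general solution is
    y(x) = A sin(11x) + B cos(11x),
with A, B fixed by the endpoint conditions.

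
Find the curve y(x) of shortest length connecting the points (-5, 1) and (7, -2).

Arc-length functional: J[y] = ∫ sqrt(1 + (y')^2) dx.
Lagrangian L = sqrt(1 + (y')^2) has no explicit y dependence, so ∂L/∂y = 0 and the Euler-Lagrange equation gives
    d/dx( y' / sqrt(1 + (y')^2) ) = 0  ⇒  y' / sqrt(1 + (y')^2) = const.
Hence y' is constant, so y(x) is affine.
Fitting the endpoints (-5, 1) and (7, -2):
    slope m = ((-2) − 1) / (7 − (-5)) = -1/4,
    intercept c = 1 − m·(-5) = -1/4.
Extremal: y(x) = (-1/4) x - 1/4.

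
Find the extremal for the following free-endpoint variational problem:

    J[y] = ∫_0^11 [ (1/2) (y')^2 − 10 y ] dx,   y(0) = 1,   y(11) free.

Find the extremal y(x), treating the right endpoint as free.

The Lagrangian L = (1/2) (y')^2 − 10 y gives
    ∂L/∂y = −10,   ∂L/∂y' = y'.
Euler-Lagrange: d/dx(y') − (−10) = 0, i.e. y'' + 10 = 0, so
    y(x) = −(10/2) x^2 + C1 x + C2.
Fixed left endpoint y(0) = 1 ⇒ C2 = 1.
The right endpoint x = 11 is free, so the natural (transversality) condition is ∂L/∂y' |_{x=11} = 0, i.e. y'(11) = 0.
Compute y'(x) = −10 x + C1, so y'(11) = −110 + C1 = 0 ⇒ C1 = 110.
Therefore the extremal is
    y(x) = −5 x^2 + 110 x + 1.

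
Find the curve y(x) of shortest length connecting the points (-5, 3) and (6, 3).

Arc-length functional: J[y] = ∫ sqrt(1 + (y')^2) dx.
Lagrangian L = sqrt(1 + (y')^2) has no explicit y dependence, so ∂L/∂y = 0 and the Euler-Lagrange equation gives
    d/dx( y' / sqrt(1 + (y')^2) ) = 0  ⇒  y' / sqrt(1 + (y')^2) = const.
Hence y' is constant, so y(x) is affine.
Fitting the endpoints (-5, 3) and (6, 3):
    slope m = (3 − 3) / (6 − (-5)) = 0,
    intercept c = 3 − m·(-5) = 3.
Extremal: y(x) = 3.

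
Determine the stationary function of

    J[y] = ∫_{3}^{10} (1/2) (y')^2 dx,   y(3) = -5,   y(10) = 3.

The Lagrangian is L = (1/2) (y')^2.
Compute ∂L/∂y = 0, ∂L/∂y' = y'.
The Euler-Lagrange equation d/dx(∂L/∂y') − ∂L/∂y = 0 reduces to
    y'' = 0.
Its general solution is
    y(x) = A x + B,
with A, B fixed by the endpoint conditions.
Applying the endpoint conditions y(3) = -5 and y(10) = 3: solve A·3 + B = -5 and A·10 + B = 3. Subtracting gives A(10 − 3) = 3 − -5, so A = 8/7, and B = -5 − A·3 = -59/7. Therefore
    y(x) = (8/7) x - 59/7.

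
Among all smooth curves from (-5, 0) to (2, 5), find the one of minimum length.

Arc-length functional: J[y] = ∫ sqrt(1 + (y')^2) dx.
Lagrangian L = sqrt(1 + (y')^2) has no explicit y dependence, so ∂L/∂y = 0 and the Euler-Lagrange equation gives
    d/dx( y' / sqrt(1 + (y')^2) ) = 0  ⇒  y' / sqrt(1 + (y')^2) = const.
Hence y' is constant, so y(x) is affine.
Fitting the endpoints (-5, 0) and (2, 5):
    slope m = (5 − 0) / (2 − (-5)) = 5/7,
    intercept c = 0 − m·(-5) = 25/7.
Extremal: y(x) = (5/7) x + 25/7.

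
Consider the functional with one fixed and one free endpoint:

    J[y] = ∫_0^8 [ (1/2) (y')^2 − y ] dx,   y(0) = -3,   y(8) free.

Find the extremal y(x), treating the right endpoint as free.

The Lagrangian L = (1/2) (y')^2 − y gives
    ∂L/∂y = −1,   ∂L/∂y' = y'.
Euler-Lagrange: d/dx(y') − (−1) = 0, i.e. y'' + 1 = 0, so
    y(x) = −(1/2) x^2 + C1 x + C2.
Fixed left endpoint y(0) = -3 ⇒ C2 = -3.
The right endpoint x = 8 is free, so the natural (transversality) condition is ∂L/∂y' |_{x=8} = 0, i.e. y'(8) = 0.
Compute y'(x) = −1 x + C1, so y'(8) = −8 + C1 = 0 ⇒ C1 = 8.
Therefore the extremal is
    y(x) = −x^2/2 + 8 x − 3.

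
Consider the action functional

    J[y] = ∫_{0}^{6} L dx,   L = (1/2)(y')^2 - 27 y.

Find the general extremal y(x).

The Lagrangian is L = (1/2)(y')^2 - 27 y.
∂L/∂y = -27.
∂L/∂y' = y'.
The Euler-Lagrange equation d/dx(∂L/∂y') − ∂L/∂y = 0 becomes:
    y'' + 27 = 0
General solution: y(x) = -(27/2) x^2 + A x + B, where A and B are arbitrary constants fixed by the endpoint conditions.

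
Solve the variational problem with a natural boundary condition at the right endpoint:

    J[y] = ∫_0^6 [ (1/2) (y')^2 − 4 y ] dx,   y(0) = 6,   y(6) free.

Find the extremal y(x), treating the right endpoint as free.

The Lagrangian L = (1/2) (y')^2 − 4 y gives
    ∂L/∂y = −4,   ∂L/∂y' = y'.
Euler-Lagrange: d/dx(y') − (−4) = 0, i.e. y'' + 4 = 0, so
    y(x) = −(4/2) x^2 + C1 x + C2.
Fixed left endpoint y(0) = 6 ⇒ C2 = 6.
The right endpoint x = 6 is free, so the natural (transversality) condition is ∂L/∂y' |_{x=6} = 0, i.e. y'(6) = 0.
Compute y'(x) = −4 x + C1, so y'(6) = −24 + C1 = 0 ⇒ C1 = 24.
Therefore the extremal is
    y(x) = −2 x^2 + 24 x + 6.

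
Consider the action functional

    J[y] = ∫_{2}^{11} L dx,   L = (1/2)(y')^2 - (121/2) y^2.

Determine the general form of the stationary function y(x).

The Lagrangian is L = (1/2)(y')^2 - (121/2) y^2.
∂L/∂y = -121y.
∂L/∂y' = y'.
The Euler-Lagrange equation d/dx(∂L/∂y') − ∂L/∂y = 0 becomes:
    y'' + 121 y = 0
General solution: y(x) = A sin(11x) + B cos(11x), where A and B are arbitrary constants fixed by the endpoint conditions.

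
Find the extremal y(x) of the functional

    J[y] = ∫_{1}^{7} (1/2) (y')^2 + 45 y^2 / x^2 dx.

The Lagrangian is L = (1/2) (y')^2 + 45 y^2 / x^2.
Compute ∂L/∂y = 90y/x^2, ∂L/∂y' = y'.
The Euler-Lagrange equation d/dx(∂L/∂y') − ∂L/∂y = 0 reduces to
    y'' − 90/x^2 · y = 0  (x > 0).
Its general solution is
    y(x) = A x^10 + B x^(-9),
with A, B fixed by the endpoint conditions.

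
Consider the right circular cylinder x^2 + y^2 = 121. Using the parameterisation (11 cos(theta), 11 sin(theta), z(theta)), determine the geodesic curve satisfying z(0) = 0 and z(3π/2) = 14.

Parameterise the cylinder of radius R = 11 as
    r(θ) = (11 cos θ, 11 sin θ, z(θ)).
The arc-length element is
    ds = sqrt(121 + (dz/dθ)^2) dθ,
so the Lagrangian is L = sqrt(121 + z'^2).
L depends on z' only, not on z or θ, so ∂L/∂z = 0 and
    ∂L/∂z' = z' / sqrt(121 + z'^2).
The Euler-Lagrange equation gives
    d/dθ( z' / sqrt(121 + z'^2) ) = 0,
so z' is constant. Integrating once:
    z(θ) = a θ + b,
a helix on the cylinder (a straight line when the cylinder is unrolled). The constants a, b are determined by the endpoint conditions.
With endpoint conditions z(0) = 0 and z(3π/2) = 14: from z(0) = b we get b = 0, and a·3π/2 + 0 = 14 gives a = 28/(3π), so
    z(θ) = (28/(3π)) θ.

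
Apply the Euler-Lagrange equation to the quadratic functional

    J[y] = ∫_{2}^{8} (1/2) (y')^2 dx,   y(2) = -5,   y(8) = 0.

The Lagrangian is L = (1/2) (y')^2.
Compute ∂L/∂y = 0, ∂L/∂y' = y'.
The Euler-Lagrange equation d/dx(∂L/∂y') − ∂L/∂y = 0 reduces to
    y'' = 0.
Its general solution is
    y(x) = A x + B,
with A, B fixed by the endpoint conditions.
Applying the endpoint conditions y(2) = -5 and y(8) = 0: solve A·2 + B = -5 and A·8 + B = 0. Subtracting gives A(8 − 2) = 0 − -5, so A = 5/6, and B = -5 − A·2 = -20/3. Therefore
    y(x) = (5/6) x - 20/3.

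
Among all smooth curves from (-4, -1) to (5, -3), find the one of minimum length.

Arc-length functional: J[y] = ∫ sqrt(1 + (y')^2) dx.
Lagrangian L = sqrt(1 + (y')^2) has no explicit y dependence, so ∂L/∂y = 0 and the Euler-Lagrange equation gives
    d/dx( y' / sqrt(1 + (y')^2) ) = 0  ⇒  y' / sqrt(1 + (y')^2) = const.
Hence y' is constant, so y(x) is affine.
Fitting the endpoints (-4, -1) and (5, -3):
    slope m = ((-3) − (-1)) / (5 − (-4)) = -2/9,
    intercept c = (-1) − m·(-4) = -17/9.
Extremal: y(x) = (-2/9) x - 17/9.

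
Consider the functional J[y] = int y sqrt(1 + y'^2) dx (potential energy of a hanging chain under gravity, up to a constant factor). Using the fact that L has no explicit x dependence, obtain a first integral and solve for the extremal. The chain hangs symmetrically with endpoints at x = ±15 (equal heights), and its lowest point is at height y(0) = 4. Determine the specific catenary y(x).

The Lagrangian L(y, y') = y sqrt(1 + y'^2) has no explicit x dependence, so the Beltrami identity applies:
    L − y' ∂L/∂y' = C.
Compute ∂L/∂y' = y · y' / sqrt(1 + y'^2). Then
    L − y' ∂L/∂y'
    = y sqrt(1 + y'^2) − y · y'^2 / sqrt(1 + y'^2)
    = y (1 + y'^2 − y'^2) / sqrt(1 + y'^2)
    = y / sqrt(1 + y'^2) = C.
Squaring gives y^2 = C^2 (1 + y'^2), i.e.
    y'^2 = y^2 / C^2 − 1.
Separating variables,
    dy / sqrt(y^2 − C^2) = dx / C,
and integrating gives arccosh(y / C) = (x − a)/C, so
    y(x) = C cosh((x − a)/C),
the catenary. The constants C and a are fixed by the two endpoint conditions (and, for the hanging-chain problem, the length constraint selects C).
Now fit the given data. The endpoints x = ±15 are symmetric at equal height, so the catenary is even about its minimum: a = 0 and y(x) = C cosh(x/C). The lowest point is y(0) = C cosh(0) = C, and we are told y(0) = 4, so C = 4. Therefore
    y(x) = 4 cosh(x/4),
and at the endpoints
    y(±15) = 4 cosh(15/4).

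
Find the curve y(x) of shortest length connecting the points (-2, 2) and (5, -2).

Arc-length functional: J[y] = ∫ sqrt(1 + (y')^2) dx.
Lagrangian L = sqrt(1 + (y')^2) has no explicit y dependence, so ∂L/∂y = 0 and the Euler-Lagrange equation gives
    d/dx( y' / sqrt(1 + (y')^2) ) = 0  ⇒  y' / sqrt(1 + (y')^2) = const.
Hence y' is constant, so y(x) is affine.
Fitting the endpoints (-2, 2) and (5, -2):
    slope m = ((-2) − 2) / (5 − (-2)) = -4/7,
    intercept c = 2 − m·(-2) = 6/7.
Extremal: y(x) = (-4/7) x + 6/7.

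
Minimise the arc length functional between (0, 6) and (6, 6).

Arc-length functional: J[y] = ∫ sqrt(1 + (y')^2) dx.
Lagrangian L = sqrt(1 + (y')^2) has no explicit y dependence, so ∂L/∂y = 0 and the Euler-Lagrange equation gives
    d/dx( y' / sqrt(1 + (y')^2) ) = 0  ⇒  y' / sqrt(1 + (y')^2) = const.
Hence y' is constant, so y(x) is affine.
Fitting the endpoints (0, 6) and (6, 6):
    slope m = (6 − 6) / (6 − 0) = 0,
    intercept c = 6 − m·0 = 6.
Extremal: y(x) = 6.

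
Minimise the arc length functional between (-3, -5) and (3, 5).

Arc-length functional: J[y] = ∫ sqrt(1 + (y')^2) dx.
Lagrangian L = sqrt(1 + (y')^2) has no explicit y dependence, so ∂L/∂y = 0 and the Euler-Lagrange equation gives
    d/dx( y' / sqrt(1 + (y')^2) ) = 0  ⇒  y' / sqrt(1 + (y')^2) = const.
Hence y' is constant, so y(x) is affine.
Fitting the endpoints (-3, -5) and (3, 5):
    slope m = (5 − (-5)) / (3 − (-3)) = 5/3,
    intercept c = (-5) − m·(-3) = 0.
Extremal: y(x) = (5/3) x.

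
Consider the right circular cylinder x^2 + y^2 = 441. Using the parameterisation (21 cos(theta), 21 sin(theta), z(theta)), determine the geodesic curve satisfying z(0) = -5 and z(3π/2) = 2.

Parameterise the cylinder of radius R = 21 as
    r(θ) = (21 cos θ, 21 sin θ, z(θ)).
The arc-length element is
    ds = sqrt(441 + (dz/dθ)^2) dθ,
so the Lagrangian is L = sqrt(441 + z'^2).
L depends on z' only, not on z or θ, so ∂L/∂z = 0 and
    ∂L/∂z' = z' / sqrt(441 + z'^2).
The Euler-Lagrange equation gives
    d/dθ( z' / sqrt(441 + z'^2) ) = 0,
so z' is constant. Integrating once:
    z(θ) = a θ + b,
a helix on the cylinder (a straight line when the cylinder is unrolled). The constants a, b are determined by the endpoint conditions.
With endpoint conditions z(0) = -5 and z(3π/2) = 2: from z(0) = b we get b = -5, and a·3π/2 + -5 = 2 gives a = 14/(3π), so
    z(θ) = (14/(3π)) θ − 5.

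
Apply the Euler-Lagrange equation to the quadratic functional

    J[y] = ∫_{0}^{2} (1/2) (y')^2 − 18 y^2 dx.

The Lagrangian is L = (1/2) (y')^2 − 18 y^2.
Compute ∂L/∂y = -36y, ∂L/∂y' = y'.
The Euler-Lagrange equation d/dx(∂L/∂y') − ∂L/∂y = 0 reduces to
    y'' + 36 y = 0.
Its general solution is
    y(x) = A sin(6x) + B cos(6x),
with A, B fixed by the endpoint conditions.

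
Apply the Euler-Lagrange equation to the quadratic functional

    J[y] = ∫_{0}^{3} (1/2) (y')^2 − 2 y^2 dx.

The Lagrangian is L = (1/2) (y')^2 − 2 y^2.
Compute ∂L/∂y = -4y, ∂L/∂y' = y'.
The Euler-Lagrange equation d/dx(∂L/∂y') − ∂L/∂y = 0 reduces to
    y'' + 4 y = 0.
Its general solution is
    y(x) = A sin(2x) + B cos(2x),
with A, B fixed by the endpoint conditions.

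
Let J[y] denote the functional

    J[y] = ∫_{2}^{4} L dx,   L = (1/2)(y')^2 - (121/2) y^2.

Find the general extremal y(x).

The Lagrangian is L = (1/2)(y')^2 - (121/2) y^2.
∂L/∂y = -121y.
∂L/∂y' = y'.
The Euler-Lagrange equation d/dx(∂L/∂y') − ∂L/∂y = 0 becomes:
    y'' + 121 y = 0
General solution: y(x) = A sin(11x) + B cos(11x), where A and B are arbitrary constants fixed by the endpoint conditions.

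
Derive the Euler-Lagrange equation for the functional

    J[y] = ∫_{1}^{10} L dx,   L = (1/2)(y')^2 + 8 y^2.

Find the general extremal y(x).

The Lagrangian is L = (1/2)(y')^2 + 8 y^2.
∂L/∂y = 16y.
∂L/∂y' = y'.
The Euler-Lagrange equation d/dx(∂L/∂y') − ∂L/∂y = 0 becomes:
    y'' - 16 y = 0
General solution: y(x) = A e^(4x) + B e^(-4x), where A and B are arbitrary constants fixed by the endpoint conditions.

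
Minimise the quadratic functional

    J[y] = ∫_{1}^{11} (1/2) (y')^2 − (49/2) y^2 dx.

The Lagrangian is L = (1/2) (y')^2 − (49/2) y^2.
Compute ∂L/∂y = -49y, ∂L/∂y' = y'.
The Euler-Lagrange equation d/dx(∂L/∂y') − ∂L/∂y = 0 reduces to
    y'' + 49 y = 0.
Its general solution is
    y(x) = A sin(7x) + B cos(7x),
with A, B fixed by the endpoint conditions.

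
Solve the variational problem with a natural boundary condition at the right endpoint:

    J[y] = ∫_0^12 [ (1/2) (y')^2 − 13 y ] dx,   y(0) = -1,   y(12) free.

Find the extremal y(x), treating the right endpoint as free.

The Lagrangian L = (1/2) (y')^2 − 13 y gives
    ∂L/∂y = −13,   ∂L/∂y' = y'.
Euler-Lagrange: d/dx(y') − (−13) = 0, i.e. y'' + 13 = 0, so
    y(x) = −(13/2) x^2 + C1 x + C2.
Fixed left endpoint y(0) = -1 ⇒ C2 = -1.
The right endpoint x = 12 is free, so the natural (transversality) condition is ∂L/∂y' |_{x=12} = 0, i.e. y'(12) = 0.
Compute y'(x) = −13 x + C1, so y'(12) = −156 + C1 = 0 ⇒ C1 = 156.
Therefore the extremal is
    y(x) = −(13/2) x^2 + 156 x − 1.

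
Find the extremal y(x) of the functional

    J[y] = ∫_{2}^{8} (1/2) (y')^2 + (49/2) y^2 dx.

The Lagrangian is L = (1/2) (y')^2 + (49/2) y^2.
Compute ∂L/∂y = 49y, ∂L/∂y' = y'.
The Euler-Lagrange equation d/dx(∂L/∂y') − ∂L/∂y = 0 reduces to
    y'' − 49 y = 0.
Its general solution is
    y(x) = A e^(7x) + B e^(−7x),
with A, B fixed by the endpoint conditions.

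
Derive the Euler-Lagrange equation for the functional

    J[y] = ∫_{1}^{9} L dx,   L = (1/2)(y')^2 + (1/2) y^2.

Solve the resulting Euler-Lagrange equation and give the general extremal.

The Lagrangian is L = (1/2)(y')^2 + (1/2) y^2.
∂L/∂y = y.
∂L/∂y' = y'.
The Euler-Lagrange equation d/dx(∂L/∂y') − ∂L/∂y = 0 becomes:
    y'' - y = 0
General solution: y(x) = A e^x + B e^(-x), where A and B are arbitrary constants fixed by the endpoint conditions.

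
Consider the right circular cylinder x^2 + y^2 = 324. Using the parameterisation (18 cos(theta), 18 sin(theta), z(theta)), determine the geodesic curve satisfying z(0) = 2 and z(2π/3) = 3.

Parameterise the cylinder of radius R = 18 as
    r(θ) = (18 cos θ, 18 sin θ, z(θ)).
The arc-length element is
    ds = sqrt(324 + (dz/dθ)^2) dθ,
so the Lagrangian is L = sqrt(324 + z'^2).
L depends on z' only, not on z or θ, so ∂L/∂z = 0 and
    ∂L/∂z' = z' / sqrt(324 + z'^2).
The Euler-Lagrange equation gives
    d/dθ( z' / sqrt(324 + z'^2) ) = 0,
so z' is constant. Integrating once:
    z(θ) = a θ + b,
a helix on the cylinder (a straight line when the cylinder is unrolled). The constants a, b are determined by the endpoint conditions.
With endpoint conditions z(0) = 2 and z(2π/3) = 3: from z(0) = b we get b = 2, and a·2π/3 + 2 = 3 gives a = 3/(2π), so
    z(θ) = (3/(2π)) θ + 2.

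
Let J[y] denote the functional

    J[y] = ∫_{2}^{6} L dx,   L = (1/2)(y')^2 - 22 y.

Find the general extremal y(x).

The Lagrangian is L = (1/2)(y')^2 - 22 y.
∂L/∂y = -22.
∂L/∂y' = y'.
The Euler-Lagrange equation d/dx(∂L/∂y') − ∂L/∂y = 0 becomes:
    y'' + 22 = 0
General solution: y(x) = -11 x^2 + A x + B, where A and B are arbitrary constants fixed by the endpoint conditions.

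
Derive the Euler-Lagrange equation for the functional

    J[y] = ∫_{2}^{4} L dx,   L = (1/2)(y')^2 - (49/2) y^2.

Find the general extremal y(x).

The Lagrangian is L = (1/2)(y')^2 - (49/2) y^2.
∂L/∂y = -49y.
∂L/∂y' = y'.
The Euler-Lagrange equation d/dx(∂L/∂y') − ∂L/∂y = 0 becomes:
    y'' + 49 y = 0
General solution: y(x) = A sin(7x) + B cos(7x), where A and B are arbitrary constants fixed by the endpoint conditions.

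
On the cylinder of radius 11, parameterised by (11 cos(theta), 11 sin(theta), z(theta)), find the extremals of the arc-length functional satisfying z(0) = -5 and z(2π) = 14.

Parameterise the cylinder of radius R = 11 as
    r(θ) = (11 cos θ, 11 sin θ, z(θ)).
The arc-length element is
    ds = sqrt(121 + (dz/dθ)^2) dθ,
so the Lagrangian is L = sqrt(121 + z'^2).
L depends on z' only, not on z or θ, so ∂L/∂z = 0 and
    ∂L/∂z' = z' / sqrt(121 + z'^2).
The Euler-Lagrange equation gives
    d/dθ( z' / sqrt(121 + z'^2) ) = 0,
so z' is constant. Integrating once:
    z(θ) = a θ + b,
a helix on the cylinder (a straight line when the cylinder is unrolled). The constants a, b are determined by the endpoint conditions.
With endpoint conditions z(0) = -5 and z(2π) = 14: from z(0) = b we get b = -5, and a·2π + -5 = 14 gives a = 19/(2π), so
    z(θ) = (19/(2π)) θ − 5.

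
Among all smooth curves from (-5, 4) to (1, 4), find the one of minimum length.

Arc-length functional: J[y] = ∫ sqrt(1 + (y')^2) dx.
Lagrangian L = sqrt(1 + (y')^2) has no explicit y dependence, so ∂L/∂y = 0 and the Euler-Lagrange equation gives
    d/dx( y' / sqrt(1 + (y')^2) ) = 0  ⇒  y' / sqrt(1 + (y')^2) = const.
Hence y' is constant, so y(x) is affine.
Fitting the endpoints (-5, 4) and (1, 4):
    slope m = (4 − 4) / (1 − (-5)) = 0,
    intercept c = 4 − m·(-5) = 4.
Extremal: y(x) = 4.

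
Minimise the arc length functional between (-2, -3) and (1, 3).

Arc-length functional: J[y] = ∫ sqrt(1 + (y')^2) dx.
Lagrangian L = sqrt(1 + (y')^2) has no explicit y dependence, so ∂L/∂y = 0 and the Euler-Lagrange equation gives
    d/dx( y' / sqrt(1 + (y')^2) ) = 0  ⇒  y' / sqrt(1 + (y')^2) = const.
Hence y' is constant, so y(x) is affine.
Fitting the endpoints (-2, -3) and (1, 3):
    slope m = (3 − (-3)) / (1 − (-2)) = 2,
    intercept c = (-3) − m·(-2) = 1.
Extremal: y(x) = 2 x + 1.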